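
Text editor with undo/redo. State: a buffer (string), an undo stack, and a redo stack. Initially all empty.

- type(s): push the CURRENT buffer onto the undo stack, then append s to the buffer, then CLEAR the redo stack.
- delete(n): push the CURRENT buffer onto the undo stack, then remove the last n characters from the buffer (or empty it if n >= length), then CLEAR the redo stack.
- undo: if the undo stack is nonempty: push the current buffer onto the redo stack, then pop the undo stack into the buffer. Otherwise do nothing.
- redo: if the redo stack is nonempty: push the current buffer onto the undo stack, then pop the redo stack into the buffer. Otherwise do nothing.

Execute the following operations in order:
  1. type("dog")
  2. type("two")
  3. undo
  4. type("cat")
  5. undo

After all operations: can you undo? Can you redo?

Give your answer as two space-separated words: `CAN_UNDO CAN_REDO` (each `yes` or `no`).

After op 1 (type): buf='dog' undo_depth=1 redo_depth=0
After op 2 (type): buf='dogtwo' undo_depth=2 redo_depth=0
After op 3 (undo): buf='dog' undo_depth=1 redo_depth=1
After op 4 (type): buf='dogcat' undo_depth=2 redo_depth=0
After op 5 (undo): buf='dog' undo_depth=1 redo_depth=1

Answer: yes yes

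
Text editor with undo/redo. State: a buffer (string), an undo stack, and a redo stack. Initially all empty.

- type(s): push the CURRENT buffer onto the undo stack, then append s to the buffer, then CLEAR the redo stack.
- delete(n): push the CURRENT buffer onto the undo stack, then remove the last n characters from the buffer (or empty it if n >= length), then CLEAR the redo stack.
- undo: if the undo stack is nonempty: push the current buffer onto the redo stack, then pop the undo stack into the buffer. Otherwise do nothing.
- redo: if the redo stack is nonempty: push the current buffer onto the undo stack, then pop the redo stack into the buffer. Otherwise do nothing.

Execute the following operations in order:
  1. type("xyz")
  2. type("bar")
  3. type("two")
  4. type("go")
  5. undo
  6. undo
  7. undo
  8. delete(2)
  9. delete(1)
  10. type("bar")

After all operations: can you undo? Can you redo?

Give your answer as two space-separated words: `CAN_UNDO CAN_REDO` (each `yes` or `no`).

Answer: yes no

Derivation:
After op 1 (type): buf='xyz' undo_depth=1 redo_depth=0
After op 2 (type): buf='xyzbar' undo_depth=2 redo_depth=0
After op 3 (type): buf='xyzbartwo' undo_depth=3 redo_depth=0
After op 4 (type): buf='xyzbartwogo' undo_depth=4 redo_depth=0
After op 5 (undo): buf='xyzbartwo' undo_depth=3 redo_depth=1
After op 6 (undo): buf='xyzbar' undo_depth=2 redo_depth=2
After op 7 (undo): buf='xyz' undo_depth=1 redo_depth=3
After op 8 (delete): buf='x' undo_depth=2 redo_depth=0
After op 9 (delete): buf='(empty)' undo_depth=3 redo_depth=0
After op 10 (type): buf='bar' undo_depth=4 redo_depth=0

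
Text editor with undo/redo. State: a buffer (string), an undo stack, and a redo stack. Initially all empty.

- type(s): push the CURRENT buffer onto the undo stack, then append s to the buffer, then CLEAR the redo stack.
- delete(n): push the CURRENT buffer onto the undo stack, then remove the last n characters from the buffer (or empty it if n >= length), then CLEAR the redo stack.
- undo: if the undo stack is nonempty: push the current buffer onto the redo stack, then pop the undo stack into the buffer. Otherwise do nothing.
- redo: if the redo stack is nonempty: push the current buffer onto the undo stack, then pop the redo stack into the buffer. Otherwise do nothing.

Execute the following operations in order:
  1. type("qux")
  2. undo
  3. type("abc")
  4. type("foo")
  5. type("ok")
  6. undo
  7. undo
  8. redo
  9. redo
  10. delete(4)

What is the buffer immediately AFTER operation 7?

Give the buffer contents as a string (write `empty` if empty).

After op 1 (type): buf='qux' undo_depth=1 redo_depth=0
After op 2 (undo): buf='(empty)' undo_depth=0 redo_depth=1
After op 3 (type): buf='abc' undo_depth=1 redo_depth=0
After op 4 (type): buf='abcfoo' undo_depth=2 redo_depth=0
After op 5 (type): buf='abcfoook' undo_depth=3 redo_depth=0
After op 6 (undo): buf='abcfoo' undo_depth=2 redo_depth=1
After op 7 (undo): buf='abc' undo_depth=1 redo_depth=2

Answer: abc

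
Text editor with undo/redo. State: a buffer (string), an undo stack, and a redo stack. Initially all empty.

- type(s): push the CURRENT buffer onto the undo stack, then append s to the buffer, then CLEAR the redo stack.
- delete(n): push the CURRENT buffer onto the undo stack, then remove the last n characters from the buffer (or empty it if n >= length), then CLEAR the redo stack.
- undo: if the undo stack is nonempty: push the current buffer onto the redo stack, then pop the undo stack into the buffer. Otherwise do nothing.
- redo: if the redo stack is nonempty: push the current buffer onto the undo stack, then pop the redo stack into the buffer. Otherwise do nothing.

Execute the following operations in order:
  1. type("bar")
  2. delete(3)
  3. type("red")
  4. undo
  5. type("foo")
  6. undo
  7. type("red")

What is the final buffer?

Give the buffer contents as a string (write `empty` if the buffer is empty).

After op 1 (type): buf='bar' undo_depth=1 redo_depth=0
After op 2 (delete): buf='(empty)' undo_depth=2 redo_depth=0
After op 3 (type): buf='red' undo_depth=3 redo_depth=0
After op 4 (undo): buf='(empty)' undo_depth=2 redo_depth=1
After op 5 (type): buf='foo' undo_depth=3 redo_depth=0
After op 6 (undo): buf='(empty)' undo_depth=2 redo_depth=1
After op 7 (type): buf='red' undo_depth=3 redo_depth=0

Answer: red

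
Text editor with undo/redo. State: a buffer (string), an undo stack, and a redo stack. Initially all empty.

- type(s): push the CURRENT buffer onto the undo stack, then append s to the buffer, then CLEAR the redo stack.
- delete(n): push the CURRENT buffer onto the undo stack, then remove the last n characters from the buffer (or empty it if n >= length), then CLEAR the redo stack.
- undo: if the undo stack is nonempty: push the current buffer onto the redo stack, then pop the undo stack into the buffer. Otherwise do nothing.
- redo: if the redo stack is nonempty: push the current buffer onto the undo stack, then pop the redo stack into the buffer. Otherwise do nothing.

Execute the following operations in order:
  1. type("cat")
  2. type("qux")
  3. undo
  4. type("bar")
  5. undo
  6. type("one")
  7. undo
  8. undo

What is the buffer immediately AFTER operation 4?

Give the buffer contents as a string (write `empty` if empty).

After op 1 (type): buf='cat' undo_depth=1 redo_depth=0
After op 2 (type): buf='catqux' undo_depth=2 redo_depth=0
After op 3 (undo): buf='cat' undo_depth=1 redo_depth=1
After op 4 (type): buf='catbar' undo_depth=2 redo_depth=0

Answer: catbar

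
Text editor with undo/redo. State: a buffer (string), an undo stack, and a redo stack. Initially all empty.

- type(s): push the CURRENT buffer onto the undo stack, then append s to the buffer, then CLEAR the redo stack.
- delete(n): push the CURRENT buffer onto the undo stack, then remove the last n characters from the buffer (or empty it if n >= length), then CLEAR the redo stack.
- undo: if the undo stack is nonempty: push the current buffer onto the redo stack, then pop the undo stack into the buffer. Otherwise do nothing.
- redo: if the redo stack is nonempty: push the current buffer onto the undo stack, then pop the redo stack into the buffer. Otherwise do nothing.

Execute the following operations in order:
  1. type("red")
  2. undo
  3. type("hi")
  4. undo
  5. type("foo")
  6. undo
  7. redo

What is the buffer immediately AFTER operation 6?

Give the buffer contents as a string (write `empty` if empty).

After op 1 (type): buf='red' undo_depth=1 redo_depth=0
After op 2 (undo): buf='(empty)' undo_depth=0 redo_depth=1
After op 3 (type): buf='hi' undo_depth=1 redo_depth=0
After op 4 (undo): buf='(empty)' undo_depth=0 redo_depth=1
After op 5 (type): buf='foo' undo_depth=1 redo_depth=0
After op 6 (undo): buf='(empty)' undo_depth=0 redo_depth=1

Answer: empty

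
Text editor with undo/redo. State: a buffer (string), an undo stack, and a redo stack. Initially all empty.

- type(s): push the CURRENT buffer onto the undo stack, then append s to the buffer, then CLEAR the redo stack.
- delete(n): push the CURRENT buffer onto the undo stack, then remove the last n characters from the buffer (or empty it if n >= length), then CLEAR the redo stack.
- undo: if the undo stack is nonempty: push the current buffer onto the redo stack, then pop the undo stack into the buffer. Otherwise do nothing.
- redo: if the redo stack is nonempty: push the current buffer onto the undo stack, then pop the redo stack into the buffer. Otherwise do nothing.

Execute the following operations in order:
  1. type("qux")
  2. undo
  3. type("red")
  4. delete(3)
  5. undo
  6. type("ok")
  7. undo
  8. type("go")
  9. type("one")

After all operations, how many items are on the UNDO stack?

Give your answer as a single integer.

Answer: 3

Derivation:
After op 1 (type): buf='qux' undo_depth=1 redo_depth=0
After op 2 (undo): buf='(empty)' undo_depth=0 redo_depth=1
After op 3 (type): buf='red' undo_depth=1 redo_depth=0
After op 4 (delete): buf='(empty)' undo_depth=2 redo_depth=0
After op 5 (undo): buf='red' undo_depth=1 redo_depth=1
After op 6 (type): buf='redok' undo_depth=2 redo_depth=0
After op 7 (undo): buf='red' undo_depth=1 redo_depth=1
After op 8 (type): buf='redgo' undo_depth=2 redo_depth=0
After op 9 (type): buf='redgoone' undo_depth=3 redo_depth=0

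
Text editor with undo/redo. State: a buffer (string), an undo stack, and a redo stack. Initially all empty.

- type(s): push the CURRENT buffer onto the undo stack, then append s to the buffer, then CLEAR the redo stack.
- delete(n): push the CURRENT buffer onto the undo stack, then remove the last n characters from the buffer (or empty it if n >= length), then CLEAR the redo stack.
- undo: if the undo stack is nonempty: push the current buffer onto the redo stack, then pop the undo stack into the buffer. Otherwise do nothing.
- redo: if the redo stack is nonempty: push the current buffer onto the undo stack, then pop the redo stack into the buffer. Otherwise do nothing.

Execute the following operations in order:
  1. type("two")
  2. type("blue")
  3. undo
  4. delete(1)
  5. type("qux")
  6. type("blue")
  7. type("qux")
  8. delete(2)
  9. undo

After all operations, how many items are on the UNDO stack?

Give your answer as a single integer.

Answer: 5

Derivation:
After op 1 (type): buf='two' undo_depth=1 redo_depth=0
After op 2 (type): buf='twoblue' undo_depth=2 redo_depth=0
After op 3 (undo): buf='two' undo_depth=1 redo_depth=1
After op 4 (delete): buf='tw' undo_depth=2 redo_depth=0
After op 5 (type): buf='twqux' undo_depth=3 redo_depth=0
After op 6 (type): buf='twquxblue' undo_depth=4 redo_depth=0
After op 7 (type): buf='twquxbluequx' undo_depth=5 redo_depth=0
After op 8 (delete): buf='twquxblueq' undo_depth=6 redo_depth=0
After op 9 (undo): buf='twquxbluequx' undo_depth=5 redo_depth=1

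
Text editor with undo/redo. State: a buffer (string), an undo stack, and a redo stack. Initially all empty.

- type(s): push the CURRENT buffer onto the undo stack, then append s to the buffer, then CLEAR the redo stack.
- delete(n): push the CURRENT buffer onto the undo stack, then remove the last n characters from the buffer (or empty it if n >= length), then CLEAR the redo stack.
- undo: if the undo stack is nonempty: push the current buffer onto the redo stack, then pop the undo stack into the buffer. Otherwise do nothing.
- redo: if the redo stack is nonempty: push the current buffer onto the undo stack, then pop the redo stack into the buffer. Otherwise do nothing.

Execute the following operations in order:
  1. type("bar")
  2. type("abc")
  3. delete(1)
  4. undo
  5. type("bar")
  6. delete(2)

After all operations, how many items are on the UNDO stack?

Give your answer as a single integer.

After op 1 (type): buf='bar' undo_depth=1 redo_depth=0
After op 2 (type): buf='barabc' undo_depth=2 redo_depth=0
After op 3 (delete): buf='barab' undo_depth=3 redo_depth=0
After op 4 (undo): buf='barabc' undo_depth=2 redo_depth=1
After op 5 (type): buf='barabcbar' undo_depth=3 redo_depth=0
After op 6 (delete): buf='barabcb' undo_depth=4 redo_depth=0

Answer: 4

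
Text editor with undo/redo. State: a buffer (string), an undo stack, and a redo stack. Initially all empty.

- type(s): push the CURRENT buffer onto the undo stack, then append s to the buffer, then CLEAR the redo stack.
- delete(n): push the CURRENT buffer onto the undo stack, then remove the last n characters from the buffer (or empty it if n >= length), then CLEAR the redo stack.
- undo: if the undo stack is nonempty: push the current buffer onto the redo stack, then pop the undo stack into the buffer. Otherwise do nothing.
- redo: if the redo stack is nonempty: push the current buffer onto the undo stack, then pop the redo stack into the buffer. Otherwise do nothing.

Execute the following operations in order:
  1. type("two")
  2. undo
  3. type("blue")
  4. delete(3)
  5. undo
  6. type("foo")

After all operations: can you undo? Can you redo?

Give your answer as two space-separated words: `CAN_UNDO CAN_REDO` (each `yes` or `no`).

Answer: yes no

Derivation:
After op 1 (type): buf='two' undo_depth=1 redo_depth=0
After op 2 (undo): buf='(empty)' undo_depth=0 redo_depth=1
After op 3 (type): buf='blue' undo_depth=1 redo_depth=0
After op 4 (delete): buf='b' undo_depth=2 redo_depth=0
After op 5 (undo): buf='blue' undo_depth=1 redo_depth=1
After op 6 (type): buf='bluefoo' undo_depth=2 redo_depth=0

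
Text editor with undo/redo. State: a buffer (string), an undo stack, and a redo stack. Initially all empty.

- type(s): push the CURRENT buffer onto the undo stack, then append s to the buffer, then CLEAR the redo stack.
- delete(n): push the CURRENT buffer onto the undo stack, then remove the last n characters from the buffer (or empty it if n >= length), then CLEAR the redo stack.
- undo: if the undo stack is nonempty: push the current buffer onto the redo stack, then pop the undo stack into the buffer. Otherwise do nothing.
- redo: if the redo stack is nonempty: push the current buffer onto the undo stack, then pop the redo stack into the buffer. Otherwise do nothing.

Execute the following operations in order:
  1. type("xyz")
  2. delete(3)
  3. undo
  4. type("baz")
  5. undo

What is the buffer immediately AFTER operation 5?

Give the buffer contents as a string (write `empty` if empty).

Answer: xyz

Derivation:
After op 1 (type): buf='xyz' undo_depth=1 redo_depth=0
After op 2 (delete): buf='(empty)' undo_depth=2 redo_depth=0
After op 3 (undo): buf='xyz' undo_depth=1 redo_depth=1
After op 4 (type): buf='xyzbaz' undo_depth=2 redo_depth=0
After op 5 (undo): buf='xyz' undo_depth=1 redo_depth=1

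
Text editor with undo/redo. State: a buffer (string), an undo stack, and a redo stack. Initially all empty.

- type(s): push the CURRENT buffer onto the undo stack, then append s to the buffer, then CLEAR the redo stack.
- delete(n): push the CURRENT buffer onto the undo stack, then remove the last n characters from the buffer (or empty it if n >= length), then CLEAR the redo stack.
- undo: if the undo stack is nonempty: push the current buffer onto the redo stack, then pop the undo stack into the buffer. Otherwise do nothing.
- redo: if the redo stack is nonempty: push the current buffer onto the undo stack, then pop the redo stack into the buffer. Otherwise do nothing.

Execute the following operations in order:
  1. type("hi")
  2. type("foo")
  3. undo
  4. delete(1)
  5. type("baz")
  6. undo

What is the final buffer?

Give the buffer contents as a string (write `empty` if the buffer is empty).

Answer: h

Derivation:
After op 1 (type): buf='hi' undo_depth=1 redo_depth=0
After op 2 (type): buf='hifoo' undo_depth=2 redo_depth=0
After op 3 (undo): buf='hi' undo_depth=1 redo_depth=1
After op 4 (delete): buf='h' undo_depth=2 redo_depth=0
After op 5 (type): buf='hbaz' undo_depth=3 redo_depth=0
After op 6 (undo): buf='h' undo_depth=2 redo_depth=1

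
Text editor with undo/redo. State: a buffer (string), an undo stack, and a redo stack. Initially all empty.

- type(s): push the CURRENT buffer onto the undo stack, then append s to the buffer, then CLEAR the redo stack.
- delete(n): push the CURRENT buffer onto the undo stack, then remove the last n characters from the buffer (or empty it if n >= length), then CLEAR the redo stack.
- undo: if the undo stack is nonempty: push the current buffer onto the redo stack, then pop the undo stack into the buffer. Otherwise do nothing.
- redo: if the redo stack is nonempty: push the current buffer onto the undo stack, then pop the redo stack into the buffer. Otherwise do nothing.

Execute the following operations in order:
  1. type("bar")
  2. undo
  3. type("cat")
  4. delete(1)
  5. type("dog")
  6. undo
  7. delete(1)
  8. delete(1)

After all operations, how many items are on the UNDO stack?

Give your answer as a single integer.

After op 1 (type): buf='bar' undo_depth=1 redo_depth=0
After op 2 (undo): buf='(empty)' undo_depth=0 redo_depth=1
After op 3 (type): buf='cat' undo_depth=1 redo_depth=0
After op 4 (delete): buf='ca' undo_depth=2 redo_depth=0
After op 5 (type): buf='cadog' undo_depth=3 redo_depth=0
After op 6 (undo): buf='ca' undo_depth=2 redo_depth=1
After op 7 (delete): buf='c' undo_depth=3 redo_depth=0
After op 8 (delete): buf='(empty)' undo_depth=4 redo_depth=0

Answer: 4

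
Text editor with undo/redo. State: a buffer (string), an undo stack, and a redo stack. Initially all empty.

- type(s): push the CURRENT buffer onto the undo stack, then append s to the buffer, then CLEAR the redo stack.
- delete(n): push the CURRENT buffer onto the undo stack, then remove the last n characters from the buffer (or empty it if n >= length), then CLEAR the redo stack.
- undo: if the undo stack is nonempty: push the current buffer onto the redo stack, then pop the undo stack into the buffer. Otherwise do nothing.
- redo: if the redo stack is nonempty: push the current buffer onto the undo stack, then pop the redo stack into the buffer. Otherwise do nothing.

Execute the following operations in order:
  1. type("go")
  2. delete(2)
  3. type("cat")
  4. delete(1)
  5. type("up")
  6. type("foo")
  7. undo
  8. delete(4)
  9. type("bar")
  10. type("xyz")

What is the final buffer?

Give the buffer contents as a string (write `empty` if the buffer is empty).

Answer: barxyz

Derivation:
After op 1 (type): buf='go' undo_depth=1 redo_depth=0
After op 2 (delete): buf='(empty)' undo_depth=2 redo_depth=0
After op 3 (type): buf='cat' undo_depth=3 redo_depth=0
After op 4 (delete): buf='ca' undo_depth=4 redo_depth=0
After op 5 (type): buf='caup' undo_depth=5 redo_depth=0
After op 6 (type): buf='caupfoo' undo_depth=6 redo_depth=0
After op 7 (undo): buf='caup' undo_depth=5 redo_depth=1
After op 8 (delete): buf='(empty)' undo_depth=6 redo_depth=0
After op 9 (type): buf='bar' undo_depth=7 redo_depth=0
After op 10 (type): buf='barxyz' undo_depth=8 redo_depth=0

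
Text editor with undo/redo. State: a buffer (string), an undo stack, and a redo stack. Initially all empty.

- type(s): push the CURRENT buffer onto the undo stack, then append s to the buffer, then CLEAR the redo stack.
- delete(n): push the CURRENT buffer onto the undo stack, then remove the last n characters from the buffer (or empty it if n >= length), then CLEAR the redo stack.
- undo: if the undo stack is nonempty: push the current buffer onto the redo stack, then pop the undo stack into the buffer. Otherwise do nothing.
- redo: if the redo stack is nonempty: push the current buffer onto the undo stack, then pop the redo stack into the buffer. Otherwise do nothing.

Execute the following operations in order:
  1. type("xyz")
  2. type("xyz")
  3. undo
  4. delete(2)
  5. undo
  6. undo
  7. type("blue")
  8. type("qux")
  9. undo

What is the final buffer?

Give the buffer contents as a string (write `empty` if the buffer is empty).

After op 1 (type): buf='xyz' undo_depth=1 redo_depth=0
After op 2 (type): buf='xyzxyz' undo_depth=2 redo_depth=0
After op 3 (undo): buf='xyz' undo_depth=1 redo_depth=1
After op 4 (delete): buf='x' undo_depth=2 redo_depth=0
After op 5 (undo): buf='xyz' undo_depth=1 redo_depth=1
After op 6 (undo): buf='(empty)' undo_depth=0 redo_depth=2
After op 7 (type): buf='blue' undo_depth=1 redo_depth=0
After op 8 (type): buf='bluequx' undo_depth=2 redo_depth=0
After op 9 (undo): buf='blue' undo_depth=1 redo_depth=1

Answer: blue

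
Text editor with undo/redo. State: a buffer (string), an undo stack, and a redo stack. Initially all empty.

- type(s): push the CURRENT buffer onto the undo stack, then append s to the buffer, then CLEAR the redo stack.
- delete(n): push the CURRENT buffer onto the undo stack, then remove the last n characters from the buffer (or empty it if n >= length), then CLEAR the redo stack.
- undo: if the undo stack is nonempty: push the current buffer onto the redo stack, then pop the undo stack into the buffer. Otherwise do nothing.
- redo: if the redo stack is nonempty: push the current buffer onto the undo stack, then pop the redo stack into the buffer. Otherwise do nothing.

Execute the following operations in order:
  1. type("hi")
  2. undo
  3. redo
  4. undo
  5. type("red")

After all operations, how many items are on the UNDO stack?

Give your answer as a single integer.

Answer: 1

Derivation:
After op 1 (type): buf='hi' undo_depth=1 redo_depth=0
After op 2 (undo): buf='(empty)' undo_depth=0 redo_depth=1
After op 3 (redo): buf='hi' undo_depth=1 redo_depth=0
After op 4 (undo): buf='(empty)' undo_depth=0 redo_depth=1
After op 5 (type): buf='red' undo_depth=1 redo_depth=0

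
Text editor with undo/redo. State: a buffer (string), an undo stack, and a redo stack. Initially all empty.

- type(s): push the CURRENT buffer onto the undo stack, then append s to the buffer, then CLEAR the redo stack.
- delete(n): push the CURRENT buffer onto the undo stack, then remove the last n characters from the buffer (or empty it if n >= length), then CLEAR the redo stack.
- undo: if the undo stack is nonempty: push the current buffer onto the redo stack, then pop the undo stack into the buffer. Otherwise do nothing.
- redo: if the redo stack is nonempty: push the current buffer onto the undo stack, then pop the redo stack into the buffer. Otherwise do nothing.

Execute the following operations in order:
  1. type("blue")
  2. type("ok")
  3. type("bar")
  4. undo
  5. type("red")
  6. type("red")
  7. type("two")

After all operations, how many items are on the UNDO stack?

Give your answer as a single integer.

Answer: 5

Derivation:
After op 1 (type): buf='blue' undo_depth=1 redo_depth=0
After op 2 (type): buf='blueok' undo_depth=2 redo_depth=0
After op 3 (type): buf='blueokbar' undo_depth=3 redo_depth=0
After op 4 (undo): buf='blueok' undo_depth=2 redo_depth=1
After op 5 (type): buf='blueokred' undo_depth=3 redo_depth=0
After op 6 (type): buf='blueokredred' undo_depth=4 redo_depth=0
After op 7 (type): buf='blueokredredtwo' undo_depth=5 redo_depth=0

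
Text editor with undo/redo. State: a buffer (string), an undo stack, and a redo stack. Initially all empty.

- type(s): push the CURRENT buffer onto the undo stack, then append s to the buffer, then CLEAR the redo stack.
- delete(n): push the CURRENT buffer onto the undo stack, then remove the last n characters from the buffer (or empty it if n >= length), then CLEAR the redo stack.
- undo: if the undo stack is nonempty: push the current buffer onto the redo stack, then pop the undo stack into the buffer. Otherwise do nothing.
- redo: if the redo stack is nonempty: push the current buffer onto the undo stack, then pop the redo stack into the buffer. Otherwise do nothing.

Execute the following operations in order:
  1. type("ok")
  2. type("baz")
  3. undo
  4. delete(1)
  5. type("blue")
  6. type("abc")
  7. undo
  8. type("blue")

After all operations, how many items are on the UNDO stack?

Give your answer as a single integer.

After op 1 (type): buf='ok' undo_depth=1 redo_depth=0
After op 2 (type): buf='okbaz' undo_depth=2 redo_depth=0
After op 3 (undo): buf='ok' undo_depth=1 redo_depth=1
After op 4 (delete): buf='o' undo_depth=2 redo_depth=0
After op 5 (type): buf='oblue' undo_depth=3 redo_depth=0
After op 6 (type): buf='oblueabc' undo_depth=4 redo_depth=0
After op 7 (undo): buf='oblue' undo_depth=3 redo_depth=1
After op 8 (type): buf='oblueblue' undo_depth=4 redo_depth=0

Answer: 4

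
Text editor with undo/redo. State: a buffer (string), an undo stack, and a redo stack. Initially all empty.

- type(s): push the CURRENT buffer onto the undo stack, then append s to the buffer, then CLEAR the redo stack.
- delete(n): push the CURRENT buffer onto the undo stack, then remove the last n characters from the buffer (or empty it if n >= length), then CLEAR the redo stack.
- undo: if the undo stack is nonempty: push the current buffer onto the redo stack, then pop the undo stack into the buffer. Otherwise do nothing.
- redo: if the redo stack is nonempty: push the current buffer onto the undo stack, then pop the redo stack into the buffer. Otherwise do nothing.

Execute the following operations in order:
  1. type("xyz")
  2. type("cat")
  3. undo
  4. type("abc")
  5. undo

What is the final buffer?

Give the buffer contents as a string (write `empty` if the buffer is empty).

After op 1 (type): buf='xyz' undo_depth=1 redo_depth=0
After op 2 (type): buf='xyzcat' undo_depth=2 redo_depth=0
After op 3 (undo): buf='xyz' undo_depth=1 redo_depth=1
After op 4 (type): buf='xyzabc' undo_depth=2 redo_depth=0
After op 5 (undo): buf='xyz' undo_depth=1 redo_depth=1

Answer: xyz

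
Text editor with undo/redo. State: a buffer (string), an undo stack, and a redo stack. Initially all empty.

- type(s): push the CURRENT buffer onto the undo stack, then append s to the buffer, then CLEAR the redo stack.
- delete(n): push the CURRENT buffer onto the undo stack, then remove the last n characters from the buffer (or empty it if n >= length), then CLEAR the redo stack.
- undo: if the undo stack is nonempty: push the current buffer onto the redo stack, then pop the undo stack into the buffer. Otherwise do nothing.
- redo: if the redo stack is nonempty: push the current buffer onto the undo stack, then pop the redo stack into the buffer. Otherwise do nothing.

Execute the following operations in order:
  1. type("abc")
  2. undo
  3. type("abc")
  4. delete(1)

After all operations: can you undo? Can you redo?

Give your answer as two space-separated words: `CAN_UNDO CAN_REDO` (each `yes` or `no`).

Answer: yes no

Derivation:
After op 1 (type): buf='abc' undo_depth=1 redo_depth=0
After op 2 (undo): buf='(empty)' undo_depth=0 redo_depth=1
After op 3 (type): buf='abc' undo_depth=1 redo_depth=0
After op 4 (delete): buf='ab' undo_depth=2 redo_depth=0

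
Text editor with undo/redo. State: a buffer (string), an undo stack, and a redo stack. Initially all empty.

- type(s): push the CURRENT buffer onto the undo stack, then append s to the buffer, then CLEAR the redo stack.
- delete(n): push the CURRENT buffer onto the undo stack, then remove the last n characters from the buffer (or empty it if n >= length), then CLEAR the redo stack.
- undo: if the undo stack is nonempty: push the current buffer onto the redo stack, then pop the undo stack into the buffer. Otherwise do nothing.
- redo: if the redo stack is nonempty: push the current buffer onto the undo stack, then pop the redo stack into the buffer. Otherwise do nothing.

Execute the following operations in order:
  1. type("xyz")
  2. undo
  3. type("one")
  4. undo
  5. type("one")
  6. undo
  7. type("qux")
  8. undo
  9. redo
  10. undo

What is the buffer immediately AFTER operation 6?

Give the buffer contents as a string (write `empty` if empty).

After op 1 (type): buf='xyz' undo_depth=1 redo_depth=0
After op 2 (undo): buf='(empty)' undo_depth=0 redo_depth=1
After op 3 (type): buf='one' undo_depth=1 redo_depth=0
After op 4 (undo): buf='(empty)' undo_depth=0 redo_depth=1
After op 5 (type): buf='one' undo_depth=1 redo_depth=0
After op 6 (undo): buf='(empty)' undo_depth=0 redo_depth=1

Answer: empty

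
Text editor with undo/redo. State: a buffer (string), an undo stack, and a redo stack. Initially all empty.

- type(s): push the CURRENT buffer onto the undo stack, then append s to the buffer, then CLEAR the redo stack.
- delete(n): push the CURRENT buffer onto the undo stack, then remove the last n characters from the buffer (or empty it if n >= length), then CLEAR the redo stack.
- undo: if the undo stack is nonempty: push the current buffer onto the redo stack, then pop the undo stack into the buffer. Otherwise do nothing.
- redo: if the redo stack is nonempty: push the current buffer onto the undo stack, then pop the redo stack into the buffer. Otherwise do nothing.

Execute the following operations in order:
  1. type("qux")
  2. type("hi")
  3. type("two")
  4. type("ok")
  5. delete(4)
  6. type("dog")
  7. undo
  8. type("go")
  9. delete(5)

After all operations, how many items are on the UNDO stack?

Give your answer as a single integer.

Answer: 7

Derivation:
After op 1 (type): buf='qux' undo_depth=1 redo_depth=0
After op 2 (type): buf='quxhi' undo_depth=2 redo_depth=0
After op 3 (type): buf='quxhitwo' undo_depth=3 redo_depth=0
After op 4 (type): buf='quxhitwook' undo_depth=4 redo_depth=0
After op 5 (delete): buf='quxhit' undo_depth=5 redo_depth=0
After op 6 (type): buf='quxhitdog' undo_depth=6 redo_depth=0
After op 7 (undo): buf='quxhit' undo_depth=5 redo_depth=1
After op 8 (type): buf='quxhitgo' undo_depth=6 redo_depth=0
After op 9 (delete): buf='qux' undo_depth=7 redo_depth=0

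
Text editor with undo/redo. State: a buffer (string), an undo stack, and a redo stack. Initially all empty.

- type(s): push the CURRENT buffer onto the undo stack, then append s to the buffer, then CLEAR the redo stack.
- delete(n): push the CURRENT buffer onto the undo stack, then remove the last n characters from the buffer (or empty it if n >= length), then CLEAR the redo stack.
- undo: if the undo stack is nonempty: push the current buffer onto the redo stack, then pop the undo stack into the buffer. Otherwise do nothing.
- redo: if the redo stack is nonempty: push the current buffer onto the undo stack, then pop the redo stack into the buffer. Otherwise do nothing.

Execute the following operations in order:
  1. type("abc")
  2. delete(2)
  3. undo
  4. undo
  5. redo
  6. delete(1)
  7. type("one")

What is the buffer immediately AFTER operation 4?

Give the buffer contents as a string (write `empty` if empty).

Answer: empty

Derivation:
After op 1 (type): buf='abc' undo_depth=1 redo_depth=0
After op 2 (delete): buf='a' undo_depth=2 redo_depth=0
After op 3 (undo): buf='abc' undo_depth=1 redo_depth=1
After op 4 (undo): buf='(empty)' undo_depth=0 redo_depth=2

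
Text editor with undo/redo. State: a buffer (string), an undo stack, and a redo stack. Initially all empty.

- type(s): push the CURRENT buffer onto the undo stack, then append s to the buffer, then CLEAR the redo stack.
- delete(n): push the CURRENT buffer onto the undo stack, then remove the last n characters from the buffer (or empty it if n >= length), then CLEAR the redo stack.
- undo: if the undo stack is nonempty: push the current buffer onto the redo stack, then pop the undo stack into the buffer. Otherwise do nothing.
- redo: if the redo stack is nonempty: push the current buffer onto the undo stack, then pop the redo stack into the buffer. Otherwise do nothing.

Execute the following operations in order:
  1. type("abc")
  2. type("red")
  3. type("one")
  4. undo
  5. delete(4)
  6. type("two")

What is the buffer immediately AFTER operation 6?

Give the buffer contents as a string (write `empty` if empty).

After op 1 (type): buf='abc' undo_depth=1 redo_depth=0
After op 2 (type): buf='abcred' undo_depth=2 redo_depth=0
After op 3 (type): buf='abcredone' undo_depth=3 redo_depth=0
After op 4 (undo): buf='abcred' undo_depth=2 redo_depth=1
After op 5 (delete): buf='ab' undo_depth=3 redo_depth=0
After op 6 (type): buf='abtwo' undo_depth=4 redo_depth=0

Answer: abtwo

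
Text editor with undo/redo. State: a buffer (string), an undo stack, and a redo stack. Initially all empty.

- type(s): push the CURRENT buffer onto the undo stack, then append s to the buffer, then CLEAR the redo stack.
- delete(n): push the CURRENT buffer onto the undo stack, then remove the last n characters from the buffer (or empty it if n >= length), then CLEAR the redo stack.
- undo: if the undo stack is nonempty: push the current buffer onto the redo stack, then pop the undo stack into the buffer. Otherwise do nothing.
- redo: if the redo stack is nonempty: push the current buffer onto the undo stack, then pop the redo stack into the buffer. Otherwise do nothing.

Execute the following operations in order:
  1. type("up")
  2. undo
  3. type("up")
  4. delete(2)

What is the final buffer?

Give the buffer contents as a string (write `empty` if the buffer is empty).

After op 1 (type): buf='up' undo_depth=1 redo_depth=0
After op 2 (undo): buf='(empty)' undo_depth=0 redo_depth=1
After op 3 (type): buf='up' undo_depth=1 redo_depth=0
After op 4 (delete): buf='(empty)' undo_depth=2 redo_depth=0

Answer: empty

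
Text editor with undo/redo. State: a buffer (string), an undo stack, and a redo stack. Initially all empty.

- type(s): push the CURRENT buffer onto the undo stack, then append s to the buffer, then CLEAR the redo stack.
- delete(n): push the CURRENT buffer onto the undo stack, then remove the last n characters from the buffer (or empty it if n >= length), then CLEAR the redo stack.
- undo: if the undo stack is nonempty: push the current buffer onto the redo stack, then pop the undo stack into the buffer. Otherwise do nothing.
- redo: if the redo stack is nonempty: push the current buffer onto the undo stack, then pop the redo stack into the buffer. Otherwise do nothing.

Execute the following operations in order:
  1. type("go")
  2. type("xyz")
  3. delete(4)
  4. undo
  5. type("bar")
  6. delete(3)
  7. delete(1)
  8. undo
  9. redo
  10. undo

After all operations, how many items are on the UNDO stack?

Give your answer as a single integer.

After op 1 (type): buf='go' undo_depth=1 redo_depth=0
After op 2 (type): buf='goxyz' undo_depth=2 redo_depth=0
After op 3 (delete): buf='g' undo_depth=3 redo_depth=0
After op 4 (undo): buf='goxyz' undo_depth=2 redo_depth=1
After op 5 (type): buf='goxyzbar' undo_depth=3 redo_depth=0
After op 6 (delete): buf='goxyz' undo_depth=4 redo_depth=0
After op 7 (delete): buf='goxy' undo_depth=5 redo_depth=0
After op 8 (undo): buf='goxyz' undo_depth=4 redo_depth=1
After op 9 (redo): buf='goxy' undo_depth=5 redo_depth=0
After op 10 (undo): buf='goxyz' undo_depth=4 redo_depth=1

Answer: 4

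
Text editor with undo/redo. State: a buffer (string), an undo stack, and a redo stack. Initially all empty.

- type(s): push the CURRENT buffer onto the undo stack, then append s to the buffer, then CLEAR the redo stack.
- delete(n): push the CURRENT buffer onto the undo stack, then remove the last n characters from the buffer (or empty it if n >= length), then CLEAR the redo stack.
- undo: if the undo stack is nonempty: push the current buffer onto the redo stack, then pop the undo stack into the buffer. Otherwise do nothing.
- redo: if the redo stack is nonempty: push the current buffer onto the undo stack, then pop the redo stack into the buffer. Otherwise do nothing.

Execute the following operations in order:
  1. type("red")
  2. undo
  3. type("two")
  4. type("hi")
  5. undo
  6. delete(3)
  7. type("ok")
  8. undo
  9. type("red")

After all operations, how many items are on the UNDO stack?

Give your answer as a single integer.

Answer: 3

Derivation:
After op 1 (type): buf='red' undo_depth=1 redo_depth=0
After op 2 (undo): buf='(empty)' undo_depth=0 redo_depth=1
After op 3 (type): buf='two' undo_depth=1 redo_depth=0
After op 4 (type): buf='twohi' undo_depth=2 redo_depth=0
After op 5 (undo): buf='two' undo_depth=1 redo_depth=1
After op 6 (delete): buf='(empty)' undo_depth=2 redo_depth=0
After op 7 (type): buf='ok' undo_depth=3 redo_depth=0
After op 8 (undo): buf='(empty)' undo_depth=2 redo_depth=1
After op 9 (type): buf='red' undo_depth=3 redo_depth=0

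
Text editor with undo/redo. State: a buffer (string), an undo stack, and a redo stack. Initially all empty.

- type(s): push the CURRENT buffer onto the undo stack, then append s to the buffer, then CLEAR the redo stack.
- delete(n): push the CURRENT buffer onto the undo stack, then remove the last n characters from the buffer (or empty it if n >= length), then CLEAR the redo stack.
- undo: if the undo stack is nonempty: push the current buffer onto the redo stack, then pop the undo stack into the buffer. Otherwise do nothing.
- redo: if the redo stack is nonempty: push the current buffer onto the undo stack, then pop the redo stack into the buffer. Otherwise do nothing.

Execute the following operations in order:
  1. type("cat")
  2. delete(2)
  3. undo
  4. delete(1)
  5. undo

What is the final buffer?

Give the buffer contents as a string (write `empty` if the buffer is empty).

After op 1 (type): buf='cat' undo_depth=1 redo_depth=0
After op 2 (delete): buf='c' undo_depth=2 redo_depth=0
After op 3 (undo): buf='cat' undo_depth=1 redo_depth=1
After op 4 (delete): buf='ca' undo_depth=2 redo_depth=0
After op 5 (undo): buf='cat' undo_depth=1 redo_depth=1

Answer: cat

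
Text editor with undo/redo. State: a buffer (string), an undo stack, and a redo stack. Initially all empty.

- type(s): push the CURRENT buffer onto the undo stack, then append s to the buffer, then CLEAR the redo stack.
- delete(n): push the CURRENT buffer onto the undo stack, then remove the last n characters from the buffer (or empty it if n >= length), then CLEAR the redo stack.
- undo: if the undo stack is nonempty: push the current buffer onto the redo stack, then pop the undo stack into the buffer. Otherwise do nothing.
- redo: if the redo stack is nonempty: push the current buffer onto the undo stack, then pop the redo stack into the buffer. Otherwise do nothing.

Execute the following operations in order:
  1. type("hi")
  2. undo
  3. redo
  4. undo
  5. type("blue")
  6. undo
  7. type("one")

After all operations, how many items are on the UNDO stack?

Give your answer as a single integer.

Answer: 1

Derivation:
After op 1 (type): buf='hi' undo_depth=1 redo_depth=0
After op 2 (undo): buf='(empty)' undo_depth=0 redo_depth=1
After op 3 (redo): buf='hi' undo_depth=1 redo_depth=0
After op 4 (undo): buf='(empty)' undo_depth=0 redo_depth=1
After op 5 (type): buf='blue' undo_depth=1 redo_depth=0
After op 6 (undo): buf='(empty)' undo_depth=0 redo_depth=1
After op 7 (type): buf='one' undo_depth=1 redo_depth=0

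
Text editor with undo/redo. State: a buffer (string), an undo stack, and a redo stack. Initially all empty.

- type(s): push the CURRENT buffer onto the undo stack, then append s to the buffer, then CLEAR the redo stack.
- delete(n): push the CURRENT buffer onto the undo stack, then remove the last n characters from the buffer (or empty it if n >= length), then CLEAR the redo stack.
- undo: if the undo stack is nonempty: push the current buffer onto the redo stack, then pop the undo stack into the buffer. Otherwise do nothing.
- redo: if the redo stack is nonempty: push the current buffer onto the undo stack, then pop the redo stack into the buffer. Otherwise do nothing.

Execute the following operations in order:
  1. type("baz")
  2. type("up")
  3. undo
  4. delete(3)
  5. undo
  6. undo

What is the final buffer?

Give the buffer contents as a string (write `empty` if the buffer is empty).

Answer: empty

Derivation:
After op 1 (type): buf='baz' undo_depth=1 redo_depth=0
After op 2 (type): buf='bazup' undo_depth=2 redo_depth=0
After op 3 (undo): buf='baz' undo_depth=1 redo_depth=1
After op 4 (delete): buf='(empty)' undo_depth=2 redo_depth=0
After op 5 (undo): buf='baz' undo_depth=1 redo_depth=1
After op 6 (undo): buf='(empty)' undo_depth=0 redo_depth=2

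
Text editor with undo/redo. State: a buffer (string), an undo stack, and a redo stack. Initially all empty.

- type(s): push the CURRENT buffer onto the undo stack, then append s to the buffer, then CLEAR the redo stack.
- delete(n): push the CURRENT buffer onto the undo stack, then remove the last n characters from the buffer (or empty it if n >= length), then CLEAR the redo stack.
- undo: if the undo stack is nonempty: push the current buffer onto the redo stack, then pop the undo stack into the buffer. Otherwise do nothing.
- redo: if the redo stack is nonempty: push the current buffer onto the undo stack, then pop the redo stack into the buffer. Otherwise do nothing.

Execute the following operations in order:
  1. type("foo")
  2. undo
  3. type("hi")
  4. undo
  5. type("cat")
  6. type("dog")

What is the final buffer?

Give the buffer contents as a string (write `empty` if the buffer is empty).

Answer: catdog

Derivation:
After op 1 (type): buf='foo' undo_depth=1 redo_depth=0
After op 2 (undo): buf='(empty)' undo_depth=0 redo_depth=1
After op 3 (type): buf='hi' undo_depth=1 redo_depth=0
After op 4 (undo): buf='(empty)' undo_depth=0 redo_depth=1
After op 5 (type): buf='cat' undo_depth=1 redo_depth=0
After op 6 (type): buf='catdog' undo_depth=2 redo_depth=0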